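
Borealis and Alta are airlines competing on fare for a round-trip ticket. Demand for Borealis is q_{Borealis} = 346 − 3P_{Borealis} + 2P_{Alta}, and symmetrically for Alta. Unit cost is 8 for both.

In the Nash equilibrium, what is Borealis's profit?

Borealis's profit: π = (P_{Borealis} − 8)(346 − 3P_{Borealis} + 2P_{Alta}).
∂π/∂P_{Borealis} = 370 − 6P_{Borealis} + 2P_{Alta} = 0 ⇒ P_{Borealis} = 185/3 + (1/3)P_{Alta}.
By symmetry P_{Alta} = P_{Borealis}; substituting into the reaction function, (2/3)P_{Borealis} = 185/3 and P_{Borealis} = 92.5.
q_{Borealis} = 346 − 3·92.5 + 2·92.5 = 253.5.
Profit = (92.5 − 8)·253.5 = 21420.75.

21420.75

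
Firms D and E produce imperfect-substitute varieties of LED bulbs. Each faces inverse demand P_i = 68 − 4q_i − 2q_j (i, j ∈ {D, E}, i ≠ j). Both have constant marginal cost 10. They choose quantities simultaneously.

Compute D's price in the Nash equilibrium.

33.2

Firm D's profit: π = q_D(68 − 4q_D − 2q_E) − 10q_D.
∂π/∂q_D = 58 − 8q_D − 2q_E = 0 ⇒ q_D = 7.25 − 0.25q_E.
The game is symmetric, so in equilibrium q_E = q_D: the reaction function gives 1.25q_D = 7.25, hence q_D = 5.8.
P_D = 68 − 4·5.8 − 2·5.8 = 33.2.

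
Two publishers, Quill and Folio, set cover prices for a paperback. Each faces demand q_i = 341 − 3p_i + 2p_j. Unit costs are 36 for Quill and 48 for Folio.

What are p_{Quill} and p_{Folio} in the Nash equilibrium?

114.5, 119

Quill's profit: π = (p_{Quill} − 36)(341 − 3p_{Quill} + 2p_{Folio}).
∂π/∂p_{Quill} = 449 − 6p_{Quill} + 2p_{Folio} = 0 ⇒ p_{Quill} = 449/6 + (1/3)p_{Folio}.
Similarly p_{Folio} = 485/6 + (1/3)p_{Quill}.
Solving the two reaction functions simultaneously: (1 − (1/3)(1/3))p_{Quill} = 449/6 + (1/3)·(485/6), so (8/9)p_{Quill} = 916/9 and p_{Quill} = 114.5.
Then p_{Folio} = 485/6 + (1/3)·114.5 = 119.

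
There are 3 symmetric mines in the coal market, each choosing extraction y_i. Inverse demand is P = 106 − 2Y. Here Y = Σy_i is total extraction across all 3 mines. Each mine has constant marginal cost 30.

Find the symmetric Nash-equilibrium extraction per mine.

A representative mine's profit is π_i = y_i(106 − 2Y) − 30y_i, with Y = y_i + Σ_{j≠i} y_j.
First-order condition: 76 − 4y_i − 2Σ_{j≠i} y_j = 0.
In a symmetric equilibrium every mine chooses the same y, so Σ_{j≠i} y_j = 2y. The condition becomes 76 − 8y = 0, giving y = 76/8 = 9.5.

9.5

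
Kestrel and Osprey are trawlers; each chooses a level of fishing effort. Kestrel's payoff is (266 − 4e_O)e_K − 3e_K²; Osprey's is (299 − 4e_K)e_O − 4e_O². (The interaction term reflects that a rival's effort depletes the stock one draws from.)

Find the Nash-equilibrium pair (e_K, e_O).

29.125, 22.8125

Expanding Kestrel's payoff: 266e_K − 4e_Oe_K − 3e_K².
∂π/∂e_K = 266 − 4e_O − 6e_K = 0, so e_K = 133/3 − (2/3)e_O.
Likewise for Osprey: e_O = 37.375 − 0.5e_K.
Substituting the second reaction function into the first: e_K = 133/3 − (2/3)(37.375 − 0.5e_K), which gives (2/3)e_K = 233/12 ⇒ e_K = 29.125.
Then e_O = 37.375 − 0.5·29.125 = 22.8125.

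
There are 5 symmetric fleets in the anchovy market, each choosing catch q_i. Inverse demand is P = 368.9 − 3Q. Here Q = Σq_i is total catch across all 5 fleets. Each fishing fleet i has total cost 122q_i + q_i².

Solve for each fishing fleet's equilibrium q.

A representative fishing fleet's profit is π_i = q_i(368.9 − 3Q) − 122q_i − q_i², with Q = q_i + Σ_{j≠i} q_j.
First-order condition: 246.9 − 8q_i − 3Σ_{j≠i} q_j = 0.
With identical fishing fleets, set every q_j = q: then 246.9 − 8q − 12q = 0, i.e. q = 246.9/20 = 12.345.

12.345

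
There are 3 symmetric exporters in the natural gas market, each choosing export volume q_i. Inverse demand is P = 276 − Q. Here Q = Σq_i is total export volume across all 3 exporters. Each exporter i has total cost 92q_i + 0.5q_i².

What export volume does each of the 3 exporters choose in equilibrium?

A representative exporter's profit is π_i = q_i(276 − Q) − 92q_i − 0.5q_i², with Q = q_i + Σ_{j≠i} q_j.
First-order condition: 184 − 3q_i − Σ_{j≠i} q_j = 0.
In a symmetric equilibrium every exporter chooses the same q, so Σ_{j≠i} q_j = 2q. The condition becomes 184 − 5q = 0, giving q = 184/5 = 36.8.

36.8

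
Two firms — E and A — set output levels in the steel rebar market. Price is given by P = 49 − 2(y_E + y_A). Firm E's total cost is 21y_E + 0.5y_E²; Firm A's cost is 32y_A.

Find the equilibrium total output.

6.6875

Firm E's profit: π = y_E(49 − 2(y_E + y_A)) − 21y_E − 0.5y_E².
∂π/∂y_E = 28 − 5y_E − 2y_A = 0, so y_E = 5.6 − 0.4y_A.
For A: ∂π/∂y_A = 17 − 4y_A − 2y_E = 0 ⇒ y_A = 4.25 − 0.5y_E.
Plugging y_A into E's best response: y_E = 5.6 − 0.4(4.25 − 0.5y_E) ⇒ 0.8y_E = 3.9, so y_E = 4.875.
Then y_A = 4.25 − 0.5·4.875 = 1.8125.
Total output: 4.875 + 1.8125 = 6.6875.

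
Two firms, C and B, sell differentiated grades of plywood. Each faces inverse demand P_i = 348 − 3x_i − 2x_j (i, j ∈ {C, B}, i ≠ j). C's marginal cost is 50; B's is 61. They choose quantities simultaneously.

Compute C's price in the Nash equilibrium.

163.8125

Firm C's profit: π = x_C(348 − 3x_C − 2x_B) − 50x_C.
∂π/∂x_C = 298 − 6x_C − 2x_B = 0 ⇒ x_C = 149/3 − (1/3)x_B.
Similarly x_B = 287/6 − (1/3)x_C.
Solving the two reaction functions simultaneously: (1 − (−1/3)(−1/3))x_C = 149/3 − (1/3)·(287/6), so (8/9)x_C = 607/18 and x_C = 37.9375.
Then x_B = 287/6 − (1/3)·37.9375 = 35.1875.
P_C = 348 − 3·37.9375 − 2·35.1875 = 163.8125.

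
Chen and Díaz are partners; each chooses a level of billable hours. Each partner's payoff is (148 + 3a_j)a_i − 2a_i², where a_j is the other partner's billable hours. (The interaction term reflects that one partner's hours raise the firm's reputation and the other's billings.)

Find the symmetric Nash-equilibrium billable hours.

148

Chen's payoff is (148 + 3a_D)a_C − 2a_C².
∂π/∂a_C = 148 + 3a_D − 4a_C = 0, so a_C = 37 + 0.75a_D.
By symmetry a_D = a_C; substituting into the reaction function, 0.25a_C = 37 and a_C = 148.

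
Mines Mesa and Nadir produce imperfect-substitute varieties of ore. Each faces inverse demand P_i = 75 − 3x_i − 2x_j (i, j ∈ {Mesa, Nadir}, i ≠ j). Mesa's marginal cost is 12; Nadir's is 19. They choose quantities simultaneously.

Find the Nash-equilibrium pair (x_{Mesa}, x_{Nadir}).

Mine Mesa's profit: π = x_{Mesa}(75 − 3x_{Mesa} − 2x_{Nadir}) − 12x_{Mesa}.
∂π/∂x_{Mesa} = 63 − 6x_{Mesa} − 2x_{Nadir} = 0 ⇒ x_{Mesa} = 10.5 − (1/3)x_{Nadir}.
Similarly x_{Nadir} = 28/3 − (1/3)x_{Mesa}.
Plugging x_{Nadir} into Mesa's best response: x_{Mesa} = 10.5 − (1/3)(28/3 − (1/3)x_{Mesa}) ⇒ (8/9)x_{Mesa} = 133/18, so x_{Mesa} = 8.3125.
Then x_{Nadir} = 28/3 − (1/3)·8.3125 = 6.5625.

8.3125, 6.5625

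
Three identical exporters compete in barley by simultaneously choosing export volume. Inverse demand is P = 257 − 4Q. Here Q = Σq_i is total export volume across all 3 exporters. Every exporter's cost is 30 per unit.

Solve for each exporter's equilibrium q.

A representative exporter's profit is π_i = q_i(257 − 4Q) − 30q_i, with Q = q_i + Σ_{j≠i} q_j.
First-order condition: 227 − 8q_i − 4Σ_{j≠i} q_j = 0.
Imposing symmetry (q_j = q for all j) turns Σ_{j≠i} q_j into 2q, so 227 = 16q and q = 14.1875.

14.1875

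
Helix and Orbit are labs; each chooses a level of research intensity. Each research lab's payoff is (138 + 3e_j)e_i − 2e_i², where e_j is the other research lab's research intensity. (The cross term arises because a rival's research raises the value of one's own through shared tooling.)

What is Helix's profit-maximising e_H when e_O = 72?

88.5

Helix's payoff is (138 + 3e_O)e_H − 2e_H².
∂π/∂e_H = 138 + 3e_O − 4e_H = 0, so e_H = 34.5 + 0.75e_O.
At e_O = 72: e_H = 34.5 + 0.75·72 = 88.5.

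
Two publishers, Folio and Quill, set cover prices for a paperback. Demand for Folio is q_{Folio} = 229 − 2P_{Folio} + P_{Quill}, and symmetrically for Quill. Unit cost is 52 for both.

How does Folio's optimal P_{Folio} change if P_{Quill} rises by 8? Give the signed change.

Folio's profit: π = (P_{Folio} − 52)(229 − 2P_{Folio} + P_{Quill}).
∂π/∂P_{Folio} = 333 − 4P_{Folio} + P_{Quill} = 0 ⇒ P_{Folio} = 83.25 + 0.25P_{Quill}.
The reaction-function slope is 0.25, so an 8-unit rise in P_{Quill} moves P_{Folio} by 0.25 × 8 = 2. Folio's best response rises — the actions are strategic complements.

2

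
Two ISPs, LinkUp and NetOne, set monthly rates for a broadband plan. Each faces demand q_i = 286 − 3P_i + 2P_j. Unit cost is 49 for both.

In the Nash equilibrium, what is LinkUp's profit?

10531.6875

LinkUp's profit: π = (P_{LinkUp} − 49)(286 − 3P_{LinkUp} + 2P_{NetOne}).
∂π/∂P_{LinkUp} = 433 − 6P_{LinkUp} + 2P_{NetOne} = 0 ⇒ P_{LinkUp} = 433/6 + (1/3)P_{NetOne}.
The game is symmetric, so in equilibrium P_{NetOne} = P_{LinkUp}: the reaction function gives (2/3)P_{LinkUp} = 433/6, hence P_{LinkUp} = 108.25.
q_{LinkUp} = 286 − 3·108.25 + 2·108.25 = 177.75.
Profit = (108.25 − 49)·177.75 = 10531.6875.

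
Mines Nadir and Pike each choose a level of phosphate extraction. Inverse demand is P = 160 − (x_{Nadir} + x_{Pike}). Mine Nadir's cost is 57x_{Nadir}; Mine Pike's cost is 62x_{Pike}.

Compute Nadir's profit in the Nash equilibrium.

1296

Mine Nadir's profit: π = x_{Nadir}(160 − (x_{Nadir} + x_{Pike})) − 57x_{Nadir}.
∂π/∂x_{Nadir} = 103 − 2x_{Nadir} − x_{Pike} = 0, so x_{Nadir} = 51.5 − 0.5x_{Pike}.
By the same steps for Pike: x_{Pike} = 49 − 0.5x_{Nadir}.
Substituting the second reaction function into the first: x_{Nadir} = 51.5 − 0.5(49 − 0.5x_{Nadir}), which gives 0.75x_{Nadir} = 27 ⇒ x_{Nadir} = 36.
Then x_{Pike} = 49 − 0.5·36 = 31.
Price P = 160 − 67 = 93.
Nadir's profit: (93 − 57)·36 = 1296.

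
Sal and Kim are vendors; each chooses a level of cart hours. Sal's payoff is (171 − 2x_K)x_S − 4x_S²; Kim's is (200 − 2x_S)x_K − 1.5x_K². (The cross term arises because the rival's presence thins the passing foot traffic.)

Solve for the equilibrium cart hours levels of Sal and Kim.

Expanding Sal's payoff: 171x_S − 2x_Kx_S − 4x_S².
∂π/∂x_S = 171 − 2x_K − 8x_S = 0, so x_S = 21.375 − 0.25x_K.
Likewise for Kim: x_K = 200/3 − (2/3)x_S.
Plugging x_K into Sal's best response: x_S = 21.375 − 0.25(200/3 − (2/3)x_S) ⇒ (5/6)x_S = 113/24, so x_S = 5.65.
Then x_K = 200/3 − (2/3)·5.65 = 62.9.

5.65, 62.9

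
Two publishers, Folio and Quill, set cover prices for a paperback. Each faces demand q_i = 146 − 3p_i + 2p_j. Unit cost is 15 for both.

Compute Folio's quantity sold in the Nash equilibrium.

Folio's profit: π = (p_{Folio} − 15)(146 − 3p_{Folio} + 2p_{Quill}).
∂π/∂p_{Folio} = 191 − 6p_{Folio} + 2p_{Quill} = 0 ⇒ p_{Folio} = 191/6 + (1/3)p_{Quill}.
Setting p_{Folio} = p_{Quill} in the reaction function: p_{Folio} = 191/6 + (1/3)p_{Folio}, so p_{Folio} = (191/6) / (2/3) = 47.75.
q_{Folio} = 146 − 3·47.75 + 2·47.75 = 98.25.

98.25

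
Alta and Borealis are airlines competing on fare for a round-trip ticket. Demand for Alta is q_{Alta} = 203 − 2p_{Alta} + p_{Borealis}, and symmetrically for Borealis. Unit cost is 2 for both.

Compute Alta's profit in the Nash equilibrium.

Alta's profit: π = (p_{Alta} − 2)(203 − 2p_{Alta} + p_{Borealis}).
∂π/∂p_{Alta} = 207 − 4p_{Alta} + p_{Borealis} = 0 ⇒ p_{Alta} = 51.75 + 0.25p_{Borealis}.
By symmetry p_{Borealis} = p_{Alta}; substituting into the reaction function, 0.75p_{Alta} = 51.75 and p_{Alta} = 69.
q_{Alta} = 203 − 2·69 + 69 = 134.
Profit = (69 − 2)·134 = 8978.

8978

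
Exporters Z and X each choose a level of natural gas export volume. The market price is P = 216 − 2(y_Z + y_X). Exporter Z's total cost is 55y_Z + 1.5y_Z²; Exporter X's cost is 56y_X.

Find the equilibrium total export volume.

46.75

Exporter Z's profit: π = y_Z(216 − 2(y_Z + y_X)) − 55y_Z − 1.5y_Z².
∂π/∂y_Z = 161 − 7y_Z − 2y_X = 0, so y_Z = 23 − (2/7)y_X.
For X: ∂π/∂y_X = 160 − 4y_X − 2y_Z = 0 ⇒ y_X = 40 − 0.5y_Z.
Substituting the second reaction function into the first: y_Z = 23 − (2/7)(40 − 0.5y_Z), which gives (6/7)y_Z = 81/7 ⇒ y_Z = 13.5.
Then y_X = 40 − 0.5·13.5 = 33.25.
Total export volume: 13.5 + 33.25 = 46.75.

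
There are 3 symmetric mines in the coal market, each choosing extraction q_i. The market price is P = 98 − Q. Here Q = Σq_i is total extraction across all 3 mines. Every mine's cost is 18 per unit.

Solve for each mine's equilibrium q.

A representative mine's profit is π_i = q_i(98 − Q) − 18q_i, with Q = q_i + Σ_{j≠i} q_j.
First-order condition: 80 − 2q_i − Σ_{j≠i} q_j = 0.
With identical mines, set every q_j = q: then 80 − 2q − 2q = 0, i.e. q = 80/4 = 20.

20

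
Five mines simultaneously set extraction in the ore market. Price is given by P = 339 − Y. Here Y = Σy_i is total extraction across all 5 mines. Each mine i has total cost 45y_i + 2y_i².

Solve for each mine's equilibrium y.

29.4

A representative mine's profit is π_i = y_i(339 − Y) − 45y_i − 2y_i², with Y = y_i + Σ_{j≠i} y_j.
First-order condition: 294 − 6y_i − Σ_{j≠i} y_j = 0.
In a symmetric equilibrium every mine chooses the same y, so Σ_{j≠i} y_j = 4y. The condition becomes 294 − 10y = 0, giving y = 294/10 = 29.4.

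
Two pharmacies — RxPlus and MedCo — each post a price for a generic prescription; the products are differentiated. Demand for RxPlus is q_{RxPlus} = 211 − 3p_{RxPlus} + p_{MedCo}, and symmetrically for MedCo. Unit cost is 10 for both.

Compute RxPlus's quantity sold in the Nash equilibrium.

114.6

RxPlus's profit: π = (p_{RxPlus} − 10)(211 − 3p_{RxPlus} + p_{MedCo}).
∂π/∂p_{RxPlus} = 241 − 6p_{RxPlus} + p_{MedCo} = 0 ⇒ p_{RxPlus} = 241/6 + (1/6)p_{MedCo}.
By symmetry p_{MedCo} = p_{RxPlus}; substituting into the reaction function, (5/6)p_{RxPlus} = 241/6 and p_{RxPlus} = 48.2.
q_{RxPlus} = 211 − 3·48.2 + 48.2 = 114.6.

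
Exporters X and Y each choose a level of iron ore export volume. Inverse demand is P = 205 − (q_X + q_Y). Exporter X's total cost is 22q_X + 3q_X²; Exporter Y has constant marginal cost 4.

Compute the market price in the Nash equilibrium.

99

Exporter X's profit: π = q_X(205 − (q_X + q_Y)) − 22q_X − 3q_X².
∂π/∂q_X = 183 − 8q_X − q_Y = 0, so q_X = 22.875 − 0.125q_Y.
For Y: ∂π/∂q_Y = 201 − 2q_Y − q_X = 0 ⇒ q_Y = 100.5 − 0.5q_X.
Substituting the second reaction function into the first: q_X = 22.875 − 0.125(100.5 − 0.5q_X), which gives 0.9375q_X = 10.3125 ⇒ q_X = 11.
Then q_Y = 100.5 − 0.5·11 = 95.
Equilibrium price: P = 205 − 106 = 99.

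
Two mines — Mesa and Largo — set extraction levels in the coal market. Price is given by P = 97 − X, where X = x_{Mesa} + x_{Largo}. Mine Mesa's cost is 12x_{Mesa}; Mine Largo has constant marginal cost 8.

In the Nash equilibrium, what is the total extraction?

58

Mine Mesa's profit: π = x_{Mesa}(97 − (x_{Mesa} + x_{Largo})) − 12x_{Mesa}.
∂π/∂x_{Mesa} = 85 − 2x_{Mesa} − x_{Largo} = 0, so x_{Mesa} = 42.5 − 0.5x_{Largo}.
By the same steps for Largo: x_{Largo} = 44.5 − 0.5x_{Mesa}.
Solving the two reaction functions simultaneously: (1 − (−0.5)(−0.5))x_{Mesa} = 42.5 − 0.5·44.5, so 0.75x_{Mesa} = 20.25 and x_{Mesa} = 27.
Then x_{Largo} = 44.5 − 0.5·27 = 31.
Total extraction: 27 + 31 = 58.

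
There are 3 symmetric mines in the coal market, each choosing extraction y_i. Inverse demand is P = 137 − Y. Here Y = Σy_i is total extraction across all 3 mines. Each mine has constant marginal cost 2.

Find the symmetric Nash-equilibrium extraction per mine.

33.75

A representative mine's profit is π_i = y_i(137 − Y) − 2y_i, with Y = y_i + Σ_{j≠i} y_j.
First-order condition: 135 − 2y_i − Σ_{j≠i} y_j = 0.
With identical mines, set every y_j = y: then 135 − 2y − 2y = 0, i.e. y = 135/4 = 33.75.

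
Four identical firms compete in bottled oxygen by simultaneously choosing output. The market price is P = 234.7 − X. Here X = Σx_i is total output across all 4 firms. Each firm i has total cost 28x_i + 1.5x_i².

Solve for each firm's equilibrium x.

A representative firm's profit is π_i = x_i(234.7 − X) − 28x_i − 1.5x_i², with X = x_i + Σ_{j≠i} x_j.
First-order condition: 206.7 − 5x_i − Σ_{j≠i} x_j = 0.
Imposing symmetry (x_j = x for all j) turns Σ_{j≠i} x_j into 3x, so 206.7 = 8x and x = 25.8375.

25.8375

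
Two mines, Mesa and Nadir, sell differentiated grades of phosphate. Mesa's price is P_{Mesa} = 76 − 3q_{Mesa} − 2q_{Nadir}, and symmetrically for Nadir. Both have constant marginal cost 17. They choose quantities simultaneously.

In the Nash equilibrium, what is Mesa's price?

39.125

Mine Mesa's profit: π = q_{Mesa}(76 − 3q_{Mesa} − 2q_{Nadir}) − 17q_{Mesa}.
∂π/∂q_{Mesa} = 59 − 6q_{Mesa} − 2q_{Nadir} = 0 ⇒ q_{Mesa} = 59/6 − (1/3)q_{Nadir}.
The game is symmetric, so in equilibrium q_{Nadir} = q_{Mesa}: the reaction function gives (4/3)q_{Mesa} = 59/6, hence q_{Mesa} = 7.375.
P_{Mesa} = 76 − 3·7.375 − 2·7.375 = 39.125.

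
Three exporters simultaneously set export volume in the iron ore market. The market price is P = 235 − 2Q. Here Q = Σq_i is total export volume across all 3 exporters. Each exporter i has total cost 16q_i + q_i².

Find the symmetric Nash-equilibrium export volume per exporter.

A representative exporter's profit is π_i = q_i(235 − 2Q) − 16q_i − q_i², with Q = q_i + Σ_{j≠i} q_j.
First-order condition: 219 − 6q_i − 2Σ_{j≠i} q_j = 0.
With identical exporters, set every q_j = q: then 219 − 6q − 4q = 0, i.e. q = 219/10 = 21.9.

21.9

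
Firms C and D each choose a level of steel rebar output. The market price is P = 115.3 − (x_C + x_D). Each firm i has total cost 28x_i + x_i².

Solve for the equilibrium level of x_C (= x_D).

17.46

Firm C's profit: π = x_C(115.3 − (x_C + x_D)) − 28x_C − x_C².
∂π/∂x_C = 87.3 − 4x_C − x_D = 0, so x_C = 21.825 − 0.25x_D.
By symmetry x_D = x_C; substituting into the reaction function, 1.25x_C = 21.825 and x_C = 17.46.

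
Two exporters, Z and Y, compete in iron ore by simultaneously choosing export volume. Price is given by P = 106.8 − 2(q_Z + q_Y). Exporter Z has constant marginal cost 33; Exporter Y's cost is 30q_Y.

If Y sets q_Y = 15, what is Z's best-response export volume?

Exporter Z's profit: π = q_Z(106.8 − 2(q_Z + q_Y)) − 33q_Z.
∂π/∂q_Z = 73.8 − 4q_Z − 2q_Y = 0, so q_Z = 18.45 − 0.5q_Y.
At q_Y = 15: q_Z = 18.45 − 0.5·15 = 10.95.

10.95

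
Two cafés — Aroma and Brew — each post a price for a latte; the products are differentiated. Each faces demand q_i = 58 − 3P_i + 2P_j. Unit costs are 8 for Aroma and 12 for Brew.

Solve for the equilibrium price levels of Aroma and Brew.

Aroma's profit: π = (P_{Aroma} − 8)(58 − 3P_{Aroma} + 2P_{Brew}).
∂π/∂P_{Aroma} = 82 − 6P_{Aroma} + 2P_{Brew} = 0 ⇒ P_{Aroma} = 41/3 + (1/3)P_{Brew}.
Similarly P_{Brew} = 47/3 + (1/3)P_{Aroma}.
Solving the two reaction functions simultaneously: (1 − (1/3)(1/3))P_{Aroma} = 41/3 + (1/3)·(47/3), so (8/9)P_{Aroma} = 170/9 and P_{Aroma} = 21.25.
Then P_{Brew} = 47/3 + (1/3)·21.25 = 22.75.

21.25, 22.75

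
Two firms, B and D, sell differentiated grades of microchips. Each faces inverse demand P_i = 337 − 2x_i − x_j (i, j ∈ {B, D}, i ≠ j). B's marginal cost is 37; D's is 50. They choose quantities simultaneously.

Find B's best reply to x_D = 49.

Firm B's profit: π = x_B(337 − 2x_B − x_D) − 37x_B.
∂π/∂x_B = 300 − 4x_B − x_D = 0 ⇒ x_B = 75 − 0.25x_D.
At x_D = 49: x_B = 75 − 0.25·49 = 62.75.

62.75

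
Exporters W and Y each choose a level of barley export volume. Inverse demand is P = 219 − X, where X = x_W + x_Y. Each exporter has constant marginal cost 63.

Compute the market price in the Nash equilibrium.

Exporter W's profit: π = x_W(219 − (x_W + x_Y)) − 63x_W.
∂π/∂x_W = 156 − 2x_W − x_Y = 0, so x_W = 78 − 0.5x_Y.
By symmetry x_Y = x_W; substituting into the reaction function, 1.5x_W = 78 and x_W = 52.
Equilibrium price: P = 219 − 104 = 115.

115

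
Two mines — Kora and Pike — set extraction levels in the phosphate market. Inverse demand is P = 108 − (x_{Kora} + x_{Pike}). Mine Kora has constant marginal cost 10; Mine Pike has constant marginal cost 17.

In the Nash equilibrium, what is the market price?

45

Mine Kora's profit: π = x_{Kora}(108 − (x_{Kora} + x_{Pike})) − 10x_{Kora}.
∂π/∂x_{Kora} = 98 − 2x_{Kora} − x_{Pike} = 0, so x_{Kora} = 49 − 0.5x_{Pike}.
By the same steps for Pike: x_{Pike} = 45.5 − 0.5x_{Kora}.
Solving the two reaction functions simultaneously: (1 − (−0.5)(−0.5))x_{Kora} = 49 − 0.5·45.5, so 0.75x_{Kora} = 26.25 and x_{Kora} = 35.
Then x_{Pike} = 45.5 − 0.5·35 = 28.
Equilibrium price: P = 108 − 63 = 45.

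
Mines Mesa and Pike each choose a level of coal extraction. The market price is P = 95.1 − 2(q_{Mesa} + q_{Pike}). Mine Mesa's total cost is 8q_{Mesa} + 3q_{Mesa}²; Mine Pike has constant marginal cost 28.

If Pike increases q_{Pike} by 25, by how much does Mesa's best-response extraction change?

Mine Mesa's profit: π = q_{Mesa}(95.1 − 2(q_{Mesa} + q_{Pike})) − 8q_{Mesa} − 3q_{Mesa}².
∂π/∂q_{Mesa} = 87.1 − 10q_{Mesa} − 2q_{Pike} = 0, so q_{Mesa} = 8.71 − 0.2q_{Pike}.
The reaction-function slope is −0.2, so a 25-unit rise in q_{Pike} moves q_{Mesa} by −0.2 × 25 = −5. Mesa's best response falls — the actions are strategic substitutes.

-5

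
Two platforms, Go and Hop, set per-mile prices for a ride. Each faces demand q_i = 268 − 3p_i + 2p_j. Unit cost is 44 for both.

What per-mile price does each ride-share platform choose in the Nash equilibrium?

Go's profit: π = (p_{Go} − 44)(268 − 3p_{Go} + 2p_{Hop}).
∂π/∂p_{Go} = 400 − 6p_{Go} + 2p_{Hop} = 0 ⇒ p_{Go} = 200/3 + (1/3)p_{Hop}.
Setting p_{Go} = p_{Hop} in the reaction function: p_{Go} = 200/3 + (1/3)p_{Go}, so p_{Go} = (200/3) / (2/3) = 100.

100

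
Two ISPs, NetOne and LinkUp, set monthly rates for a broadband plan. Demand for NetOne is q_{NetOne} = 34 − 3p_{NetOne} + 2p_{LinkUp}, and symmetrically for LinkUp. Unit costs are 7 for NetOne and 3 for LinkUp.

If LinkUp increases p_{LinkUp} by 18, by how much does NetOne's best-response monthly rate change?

6

NetOne's profit: π = (p_{NetOne} − 7)(34 − 3p_{NetOne} + 2p_{LinkUp}).
∂π/∂p_{NetOne} = 55 − 6p_{NetOne} + 2p_{LinkUp} = 0 ⇒ p_{NetOne} = 55/6 + (1/3)p_{LinkUp}.
The reaction-function slope is 1/3, so an 18-unit rise in p_{LinkUp} moves p_{NetOne} by 1/3 × 18 = 6. NetOne's best response rises — the actions are strategic complements.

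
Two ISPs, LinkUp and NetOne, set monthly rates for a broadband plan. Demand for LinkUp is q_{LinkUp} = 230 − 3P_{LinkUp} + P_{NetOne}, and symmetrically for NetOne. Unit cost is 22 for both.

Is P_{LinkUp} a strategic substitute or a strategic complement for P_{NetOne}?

LinkUp's profit: π = (P_{LinkUp} − 22)(230 − 3P_{LinkUp} + P_{NetOne}).
∂π/∂P_{LinkUp} = 296 − 6P_{LinkUp} + P_{NetOne} = 0 ⇒ P_{LinkUp} = 148/3 + (1/6)P_{NetOne}.
The best-response slope dP_{LinkUp}/dP_{NetOne} = 1/6 > 0: the reaction function is upward-sloping, so the choices are strategic complements.

strategic complements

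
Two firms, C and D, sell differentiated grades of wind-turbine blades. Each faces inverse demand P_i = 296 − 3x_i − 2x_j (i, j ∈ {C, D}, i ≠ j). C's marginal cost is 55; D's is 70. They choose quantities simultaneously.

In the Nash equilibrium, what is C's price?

148.1875

Firm C's profit: π = x_C(296 − 3x_C − 2x_D) − 55x_C.
∂π/∂x_C = 241 − 6x_C − 2x_D = 0 ⇒ x_C = 241/6 − (1/3)x_D.
Similarly x_D = 113/3 − (1/3)x_C.
Substituting the second reaction function into the first: x_C = 241/6 − (1/3)(113/3 − (1/3)x_C), which gives (8/9)x_C = 497/18 ⇒ x_C = 31.0625.
Then x_D = 113/3 − (1/3)·31.0625 = 27.3125.
P_C = 296 − 3·31.0625 − 2·27.3125 = 148.1875.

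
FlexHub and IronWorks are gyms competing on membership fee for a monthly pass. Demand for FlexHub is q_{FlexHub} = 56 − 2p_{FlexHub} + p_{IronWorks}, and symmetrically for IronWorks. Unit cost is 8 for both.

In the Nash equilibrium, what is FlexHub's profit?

512

FlexHub's profit: π = (p_{FlexHub} − 8)(56 − 2p_{FlexHub} + p_{IronWorks}).
∂π/∂p_{FlexHub} = 72 − 4p_{FlexHub} + p_{IronWorks} = 0 ⇒ p_{FlexHub} = 18 + 0.25p_{IronWorks}.
Setting p_{FlexHub} = p_{IronWorks} in the reaction function: p_{FlexHub} = 18 + 0.25p_{FlexHub}, so p_{FlexHub} = 18 / 0.75 = 24.
q_{FlexHub} = 56 − 2·24 + 24 = 32.
Profit = (24 − 8)·32 = 512.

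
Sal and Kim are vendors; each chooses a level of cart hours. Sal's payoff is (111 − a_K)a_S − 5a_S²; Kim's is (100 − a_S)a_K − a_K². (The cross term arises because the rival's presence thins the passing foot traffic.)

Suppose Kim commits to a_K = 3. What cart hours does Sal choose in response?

10.8

Expanding Sal's payoff: 111a_S − a_Ka_S − 5a_S².
∂π/∂a_S = 111 − a_K − 10a_S = 0, so a_S = 11.1 − 0.1a_K.
At a_K = 3: a_S = 11.1 − 0.1·3 = 10.8.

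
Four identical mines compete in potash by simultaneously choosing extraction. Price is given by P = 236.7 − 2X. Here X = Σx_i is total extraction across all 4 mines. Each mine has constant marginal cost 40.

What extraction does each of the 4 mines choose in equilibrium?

A representative mine's profit is π_i = x_i(236.7 − 2X) − 40x_i, with X = x_i + Σ_{j≠i} x_j.
First-order condition: 196.7 − 4x_i − 2Σ_{j≠i} x_j = 0.
In a symmetric equilibrium every mine chooses the same x, so Σ_{j≠i} x_j = 3x. The condition becomes 196.7 − 10x = 0, giving x = 196.7/10 = 19.67.

19.67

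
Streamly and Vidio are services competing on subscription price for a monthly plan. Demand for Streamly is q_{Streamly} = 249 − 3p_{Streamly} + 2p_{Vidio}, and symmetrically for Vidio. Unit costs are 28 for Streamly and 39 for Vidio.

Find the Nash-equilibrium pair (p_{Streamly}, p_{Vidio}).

Streamly's profit: π = (p_{Streamly} − 28)(249 − 3p_{Streamly} + 2p_{Vidio}).
∂π/∂p_{Streamly} = 333 − 6p_{Streamly} + 2p_{Vidio} = 0 ⇒ p_{Streamly} = 55.5 + (1/3)p_{Vidio}.
Similarly p_{Vidio} = 61 + (1/3)p_{Streamly}.
Solving the two reaction functions simultaneously: (1 − (1/3)(1/3))p_{Streamly} = 55.5 + (1/3)·61, so (8/9)p_{Streamly} = 455/6 and p_{Streamly} = 85.3125.
Then p_{Vidio} = 61 + (1/3)·85.3125 = 89.4375.

85.3125, 89.4375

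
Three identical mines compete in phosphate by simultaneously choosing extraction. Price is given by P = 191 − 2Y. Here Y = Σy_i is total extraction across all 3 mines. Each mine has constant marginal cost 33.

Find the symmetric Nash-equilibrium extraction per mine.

19.75

A representative mine's profit is π_i = y_i(191 − 2Y) − 33y_i, with Y = y_i + Σ_{j≠i} y_j.
First-order condition: 158 − 4y_i − 2Σ_{j≠i} y_j = 0.
In a symmetric equilibrium every mine chooses the same y, so Σ_{j≠i} y_j = 2y. The condition becomes 158 − 8y = 0, giving y = 158/8 = 19.75.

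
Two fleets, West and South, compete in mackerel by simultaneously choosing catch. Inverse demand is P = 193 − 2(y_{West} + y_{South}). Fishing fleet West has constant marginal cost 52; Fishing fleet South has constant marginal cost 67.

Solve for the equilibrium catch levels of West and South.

Fishing fleet West's profit: π = y_{West}(193 − 2(y_{West} + y_{South})) − 52y_{West}.
∂π/∂y_{West} = 141 − 4y_{West} − 2y_{South} = 0, so y_{West} = 35.25 − 0.5y_{South}.
By the same steps for South: y_{South} = 31.5 − 0.5y_{West}.
Substituting the second reaction function into the first: y_{West} = 35.25 − 0.5(31.5 − 0.5y_{West}), which gives 0.75y_{West} = 19.5 ⇒ y_{West} = 26.
Then y_{South} = 31.5 − 0.5·26 = 18.5.

26, 18.5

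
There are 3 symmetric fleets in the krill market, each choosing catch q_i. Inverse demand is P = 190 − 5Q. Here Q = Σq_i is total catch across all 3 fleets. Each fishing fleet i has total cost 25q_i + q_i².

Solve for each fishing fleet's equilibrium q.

7.5

A representative fishing fleet's profit is π_i = q_i(190 − 5Q) − 25q_i − q_i², with Q = q_i + Σ_{j≠i} q_j.
First-order condition: 165 − 12q_i − 5Σ_{j≠i} q_j = 0.
In a symmetric equilibrium every fishing fleet chooses the same q, so Σ_{j≠i} q_j = 2q. The condition becomes 165 − 22q = 0, giving q = 165/22 = 7.5.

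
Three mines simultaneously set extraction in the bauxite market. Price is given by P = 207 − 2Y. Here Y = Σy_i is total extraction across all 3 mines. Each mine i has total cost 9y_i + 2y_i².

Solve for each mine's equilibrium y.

A representative mine's profit is π_i = y_i(207 − 2Y) − 9y_i − 2y_i², with Y = y_i + Σ_{j≠i} y_j.
First-order condition: 198 − 8y_i − 2Σ_{j≠i} y_j = 0.
Imposing symmetry (y_j = y for all j) turns Σ_{j≠i} y_j into 2y, so 198 = 12y and y = 16.5.

16.5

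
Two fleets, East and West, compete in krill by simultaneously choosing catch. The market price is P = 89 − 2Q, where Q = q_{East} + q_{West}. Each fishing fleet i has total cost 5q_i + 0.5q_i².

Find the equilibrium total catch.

24

Fishing fleet East's profit: π = q_{East}(89 − 2(q_{East} + q_{West})) − 5q_{East} − 0.5q_{East}².
∂π/∂q_{East} = 84 − 5q_{East} − 2q_{West} = 0, so q_{East} = 16.8 − 0.4q_{West}.
By symmetry q_{West} = q_{East}; substituting into the reaction function, 1.4q_{East} = 16.8 and q_{East} = 12.
Total catch: 12 + 12 = 24.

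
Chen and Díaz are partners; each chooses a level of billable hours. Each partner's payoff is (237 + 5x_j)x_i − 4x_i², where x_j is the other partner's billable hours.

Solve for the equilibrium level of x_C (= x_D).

79

Chen's payoff is (237 + 5x_D)x_C − 4x_C².
∂π/∂x_C = 237 + 5x_D − 8x_C = 0, so x_C = 29.625 + 0.625x_D.
By symmetry x_D = x_C; substituting into the reaction function, 0.375x_C = 29.625 and x_C = 79.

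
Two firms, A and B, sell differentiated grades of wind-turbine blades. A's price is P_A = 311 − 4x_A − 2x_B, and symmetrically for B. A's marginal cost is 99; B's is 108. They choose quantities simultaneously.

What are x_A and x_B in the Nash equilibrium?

Firm A's profit: π = x_A(311 − 4x_A − 2x_B) − 99x_A.
∂π/∂x_A = 212 − 8x_A − 2x_B = 0 ⇒ x_A = 26.5 − 0.25x_B.
Similarly x_B = 25.375 − 0.25x_A.
Solving the two reaction functions simultaneously: (1 − (−0.25)(−0.25))x_A = 26.5 − 0.25·25.375, so 0.9375x_A = 645/32 and x_A = 21.5.
Then x_B = 25.375 − 0.25·21.5 = 20.

21.5, 20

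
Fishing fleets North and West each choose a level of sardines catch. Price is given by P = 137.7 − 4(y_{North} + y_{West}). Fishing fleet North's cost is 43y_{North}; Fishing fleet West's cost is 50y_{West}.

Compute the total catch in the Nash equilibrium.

15.2

Fishing fleet North's profit: π = y_{North}(137.7 − 4(y_{North} + y_{West})) − 43y_{North}.
∂π/∂y_{North} = 94.7 − 8y_{North} − 4y_{West} = 0, so y_{North} = 11.8375 − 0.5y_{West}.
By the same steps for West: y_{West} = 10.9625 − 0.5y_{North}.
Plugging y_{West} into North's best response: y_{North} = 11.8375 − 0.5(10.9625 − 0.5y_{North}) ⇒ 0.75y_{North} = 1017/160, so y_{North} = 8.475.
Then y_{West} = 10.9625 − 0.5·8.475 = 6.725.
Total catch: 8.475 + 6.725 = 15.2.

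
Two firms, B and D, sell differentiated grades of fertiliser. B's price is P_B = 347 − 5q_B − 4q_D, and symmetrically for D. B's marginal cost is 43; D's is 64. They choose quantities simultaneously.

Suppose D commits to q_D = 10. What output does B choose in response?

26.4

Firm B's profit: π = q_B(347 − 5q_B − 4q_D) − 43q_B.
∂π/∂q_B = 304 − 10q_B − 4q_D = 0 ⇒ q_B = 30.4 − 0.4q_D.
At q_D = 10: q_B = 30.4 − 0.4·10 = 26.4.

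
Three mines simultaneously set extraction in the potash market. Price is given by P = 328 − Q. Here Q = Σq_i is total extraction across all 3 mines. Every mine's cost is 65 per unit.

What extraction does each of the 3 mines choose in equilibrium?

65.75

A representative mine's profit is π_i = q_i(328 − Q) − 65q_i, with Q = q_i + Σ_{j≠i} q_j.
First-order condition: 263 − 2q_i − Σ_{j≠i} q_j = 0.
With identical mines, set every q_j = q: then 263 − 2q − 2q = 0, i.e. q = 263/4 = 65.75.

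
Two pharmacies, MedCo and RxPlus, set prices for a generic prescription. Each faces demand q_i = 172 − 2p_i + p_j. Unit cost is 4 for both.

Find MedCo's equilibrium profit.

6272

MedCo's profit: π = (p_{MedCo} − 4)(172 − 2p_{MedCo} + p_{RxPlus}).
∂π/∂p_{MedCo} = 180 − 4p_{MedCo} + p_{RxPlus} = 0 ⇒ p_{MedCo} = 45 + 0.25p_{RxPlus}.
Setting p_{MedCo} = p_{RxPlus} in the reaction function: p_{MedCo} = 45 + 0.25p_{MedCo}, so p_{MedCo} = 45 / 0.75 = 60.
q_{MedCo} = 172 − 2·60 + 60 = 112.
Profit = (60 − 4)·112 = 6272.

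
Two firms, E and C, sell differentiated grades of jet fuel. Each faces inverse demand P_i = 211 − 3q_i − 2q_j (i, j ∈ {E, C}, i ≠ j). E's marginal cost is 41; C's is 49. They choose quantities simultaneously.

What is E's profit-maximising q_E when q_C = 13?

Firm E's profit: π = q_E(211 − 3q_E − 2q_C) − 41q_E.
∂π/∂q_E = 170 − 6q_E − 2q_C = 0 ⇒ q_E = 85/3 − (1/3)q_C.
At q_C = 13: q_E = 85/3 − (1/3)·13 = 24.

24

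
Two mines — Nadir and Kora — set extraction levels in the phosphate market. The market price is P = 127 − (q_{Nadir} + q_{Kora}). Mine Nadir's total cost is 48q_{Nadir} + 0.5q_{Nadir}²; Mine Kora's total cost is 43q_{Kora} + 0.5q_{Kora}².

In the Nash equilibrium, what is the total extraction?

Mine Nadir's profit: π = q_{Nadir}(127 − (q_{Nadir} + q_{Kora})) − 48q_{Nadir} − 0.5q_{Nadir}².
∂π/∂q_{Nadir} = 79 − 3q_{Nadir} − q_{Kora} = 0, so q_{Nadir} = 79/3 − (1/3)q_{Kora}.
By the same steps for Kora: q_{Kora} = 28 − (1/3)q_{Nadir}.
Plugging q_{Kora} into Nadir's best response: q_{Nadir} = 79/3 − (1/3)(28 − (1/3)q_{Nadir}) ⇒ (8/9)q_{Nadir} = 17, so q_{Nadir} = 19.125.
Then q_{Kora} = 28 − (1/3)·19.125 = 21.625.
Total extraction: 19.125 + 21.625 = 40.75.

40.75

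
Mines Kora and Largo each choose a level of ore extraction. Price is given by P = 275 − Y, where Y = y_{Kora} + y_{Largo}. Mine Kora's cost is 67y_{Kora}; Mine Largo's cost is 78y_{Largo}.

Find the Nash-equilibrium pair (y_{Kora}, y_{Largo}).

73, 62

Mine Kora's profit: π = y_{Kora}(275 − (y_{Kora} + y_{Largo})) − 67y_{Kora}.
∂π/∂y_{Kora} = 208 − 2y_{Kora} − y_{Largo} = 0, so y_{Kora} = 104 − 0.5y_{Largo}.
By the same steps for Largo: y_{Largo} = 98.5 − 0.5y_{Kora}.
Solving the two reaction functions simultaneously: (1 − (−0.5)(−0.5))y_{Kora} = 104 − 0.5·98.5, so 0.75y_{Kora} = 54.75 and y_{Kora} = 73.
Then y_{Largo} = 98.5 − 0.5·73 = 62.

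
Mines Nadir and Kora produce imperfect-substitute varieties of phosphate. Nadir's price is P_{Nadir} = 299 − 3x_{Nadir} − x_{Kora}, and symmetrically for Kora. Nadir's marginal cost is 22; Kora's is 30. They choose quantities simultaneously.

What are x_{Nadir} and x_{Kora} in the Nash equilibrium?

Mine Nadir's profit: π = x_{Nadir}(299 − 3x_{Nadir} − x_{Kora}) − 22x_{Nadir}.
∂π/∂x_{Nadir} = 277 − 6x_{Nadir} − x_{Kora} = 0 ⇒ x_{Nadir} = 277/6 − (1/6)x_{Kora}.
Similarly x_{Kora} = 269/6 − (1/6)x_{Nadir}.
Solving the two reaction functions simultaneously: (1 − (−1/6)(−1/6))x_{Nadir} = 277/6 − (1/6)·(269/6), so (35/36)x_{Nadir} = 1393/36 and x_{Nadir} = 39.8.
Then x_{Kora} = 269/6 − (1/6)·39.8 = 38.2.

39.8, 38.2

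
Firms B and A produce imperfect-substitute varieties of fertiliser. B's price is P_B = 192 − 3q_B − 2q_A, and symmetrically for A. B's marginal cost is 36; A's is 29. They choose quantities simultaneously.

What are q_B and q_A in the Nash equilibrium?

Firm B's profit: π = q_B(192 − 3q_B − 2q_A) − 36q_B.
∂π/∂q_B = 156 − 6q_B − 2q_A = 0 ⇒ q_B = 26 − (1/3)q_A.
Similarly q_A = 163/6 − (1/3)q_B.
Plugging q_A into B's best response: q_B = 26 − (1/3)(163/6 − (1/3)q_B) ⇒ (8/9)q_B = 305/18, so q_B = 19.0625.
Then q_A = 163/6 − (1/3)·19.0625 = 20.8125.

19.0625, 20.8125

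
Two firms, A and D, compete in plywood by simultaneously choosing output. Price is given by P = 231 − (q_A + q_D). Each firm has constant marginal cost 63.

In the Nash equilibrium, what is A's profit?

Firm A's profit: π = q_A(231 − (q_A + q_D)) − 63q_A.
∂π/∂q_A = 168 − 2q_A − q_D = 0, so q_A = 84 − 0.5q_D.
By symmetry q_D = q_A; substituting into the reaction function, 1.5q_A = 84 and q_A = 56.
Price P = 231 − 112 = 119.
A's profit: (119 − 63)·56 = 3136.

3136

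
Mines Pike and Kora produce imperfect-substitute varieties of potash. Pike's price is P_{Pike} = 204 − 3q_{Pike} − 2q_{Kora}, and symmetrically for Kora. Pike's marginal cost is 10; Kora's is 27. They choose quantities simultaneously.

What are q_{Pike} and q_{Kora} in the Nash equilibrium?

Mine Pike's profit: π = q_{Pike}(204 − 3q_{Pike} − 2q_{Kora}) − 10q_{Pike}.
∂π/∂q_{Pike} = 194 − 6q_{Pike} − 2q_{Kora} = 0 ⇒ q_{Pike} = 97/3 − (1/3)q_{Kora}.
Similarly q_{Kora} = 29.5 − (1/3)q_{Pike}.
Solving the two reaction functions simultaneously: (1 − (−1/3)(−1/3))q_{Pike} = 97/3 − (1/3)·29.5, so (8/9)q_{Pike} = 22.5 and q_{Pike} = 25.3125.
Then q_{Kora} = 29.5 − (1/3)·25.3125 = 21.0625.

25.3125, 21.0625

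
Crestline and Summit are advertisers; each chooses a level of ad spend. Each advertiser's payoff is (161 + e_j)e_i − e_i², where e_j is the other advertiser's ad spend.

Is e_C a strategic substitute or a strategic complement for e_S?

Crestline's payoff is (161 + e_S)e_C − e_C².
∂π/∂e_C = 161 + e_S − 2e_C = 0, so e_C = 80.5 + 0.5e_S.
The best-response slope de_C/de_S = 0.5 > 0: the reaction function is upward-sloping, so the choices are strategic complements.

strategic complements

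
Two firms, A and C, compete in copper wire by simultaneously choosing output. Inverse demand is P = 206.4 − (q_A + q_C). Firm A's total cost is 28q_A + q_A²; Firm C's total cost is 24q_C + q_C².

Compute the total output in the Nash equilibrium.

Firm A's profit: π = q_A(206.4 − (q_A + q_C)) − 28q_A − q_A².
∂π/∂q_A = 178.4 − 4q_A − q_C = 0, so q_A = 44.6 − 0.25q_C.
By the same steps for C: q_C = 45.6 − 0.25q_A.
Substituting the second reaction function into the first: q_A = 44.6 − 0.25(45.6 − 0.25q_A), which gives 0.9375q_A = 33.2 ⇒ q_A = 2656/75.
Then q_C = 45.6 − 0.25·(2656/75) = 2756/75.
Total output: 2656/75 + 2756/75 = 72.16.

72.16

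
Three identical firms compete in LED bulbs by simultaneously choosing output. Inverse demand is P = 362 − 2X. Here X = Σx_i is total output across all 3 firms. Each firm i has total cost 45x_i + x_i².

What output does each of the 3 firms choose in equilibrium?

A representative firm's profit is π_i = x_i(362 − 2X) − 45x_i − x_i², with X = x_i + Σ_{j≠i} x_j.
First-order condition: 317 − 6x_i − 2Σ_{j≠i} x_j = 0.
With identical firms, set every x_j = x: then 317 − 6x − 4x = 0, i.e. x = 317/10 = 31.7.

31.7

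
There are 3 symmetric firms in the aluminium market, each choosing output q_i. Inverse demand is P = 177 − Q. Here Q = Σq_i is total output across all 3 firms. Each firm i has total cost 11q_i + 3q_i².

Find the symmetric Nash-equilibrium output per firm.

16.6

A representative firm's profit is π_i = q_i(177 − Q) − 11q_i − 3q_i², with Q = q_i + Σ_{j≠i} q_j.
First-order condition: 166 − 8q_i − Σ_{j≠i} q_j = 0.
Imposing symmetry (q_j = q for all j) turns Σ_{j≠i} q_j into 2q, so 166 = 10q and q = 16.6.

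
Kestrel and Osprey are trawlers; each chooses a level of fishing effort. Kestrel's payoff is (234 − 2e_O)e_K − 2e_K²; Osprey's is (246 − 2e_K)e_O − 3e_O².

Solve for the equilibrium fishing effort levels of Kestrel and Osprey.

Expanding Kestrel's payoff: 234e_K − 2e_Oe_K − 2e_K².
∂π/∂e_K = 234 − 2e_O − 4e_K = 0, so e_K = 58.5 − 0.5e_O.
Likewise for Osprey: e_O = 41 − (1/3)e_K.
Plugging e_O into Kestrel's best response: e_K = 58.5 − 0.5(41 − (1/3)e_K) ⇒ (5/6)e_K = 38, so e_K = 45.6.
Then e_O = 41 − (1/3)·45.6 = 25.8.

45.6, 25.8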